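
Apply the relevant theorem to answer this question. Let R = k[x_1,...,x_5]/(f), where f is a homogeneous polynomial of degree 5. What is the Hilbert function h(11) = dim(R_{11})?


For R = k[x_1,...,x_n]/(f) with f homogeneous of degree e:
The Hilbert series is (1 - t^e)/(1 - t)^n.
So h(d) = C(d+n-1, n-1) - C(d-e+n-1, n-1) for d >= e.
With n=5, e=5, d=11:
C(11+5-1, 5-1) = C(15, 4) = 1365
C(11-5+5-1, 5-1) = C(10, 4) = 210
h(11) = 1365 - 210 = 1155

1155


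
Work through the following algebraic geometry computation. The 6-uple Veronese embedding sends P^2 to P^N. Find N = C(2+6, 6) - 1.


The Veronese embedding v_d: P^n -> P^N maps each point to all
degree-d monomials in n+1 homogeneous coordinates.
N = C(n+d, d) - 1
N = C(2+6, 6) - 1
N = C(8, 6) - 1
C(8, 6) = 28
N = 28 - 1 = 27

27


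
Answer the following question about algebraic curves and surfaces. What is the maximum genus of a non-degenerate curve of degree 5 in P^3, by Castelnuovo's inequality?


Castelnuovo's bound: write d - 1 = m(r-1) + epsilon with 0 <= epsilon < r-1.
d - 1 = 5 - 1 = 4
r - 1 = 3 - 1 = 2
4 = 2*2 + 0, so m = 2, epsilon = 0
pi(d, r) = m(m-1)(r-1)/2 + m*epsilon
= 2*1*2/2 + 2*0
= 4/2 + 0
= 2 + 0 = 2

2


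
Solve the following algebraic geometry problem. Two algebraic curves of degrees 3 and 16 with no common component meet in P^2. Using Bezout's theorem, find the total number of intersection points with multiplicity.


Bezout's theorem states the intersection count equals the product of degrees.
Intersection count = 3 * 16 = 48

48


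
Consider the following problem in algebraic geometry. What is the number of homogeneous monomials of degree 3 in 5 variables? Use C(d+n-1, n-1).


The number of degree-3 monomials in 5 variables is C(d+n-1, n-1).
= C(3+5-1, 5-1) = C(7, 4)
= 35

35


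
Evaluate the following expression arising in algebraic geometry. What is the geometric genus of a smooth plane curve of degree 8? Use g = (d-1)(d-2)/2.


Using the genus formula for smooth plane curves:
g = (d-1)(d-2)/2
g = (8-1)(8-2)/2
g = 7*6/2
g = 42/2 = 21

21


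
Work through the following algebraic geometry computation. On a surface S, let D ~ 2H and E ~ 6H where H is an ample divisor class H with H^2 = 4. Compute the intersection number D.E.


Using bilinearity of the intersection pairing on a surface S:
(aH).(bH) = ab * (H.H)
We have H^2 = 4.
D.E = (2H).(6H) = 2*6*4
= 12*4
= 48

48


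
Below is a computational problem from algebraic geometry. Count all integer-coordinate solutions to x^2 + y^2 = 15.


Systematically check integer values of x where x^2 <= 15.
For each valid x, check if 15 - x^2 is a perfect square.
Total integer solutions found: 0

0


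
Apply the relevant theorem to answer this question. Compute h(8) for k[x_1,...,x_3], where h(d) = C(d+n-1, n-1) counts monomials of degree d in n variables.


The Hilbert function for the polynomial ring in 3 variables is:
h(d) = C(d+n-1, n-1)
h(8) = C(8+3-1, 3-1) = C(10, 2)
= 10! / (2! * 8!)
= 45

45


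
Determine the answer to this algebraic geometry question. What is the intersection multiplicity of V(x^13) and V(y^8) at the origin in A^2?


The intersection multiplicity of V(x^a) and V(y^b) at the origin is:
I(O; V(x^13), V(y^8)) = dim_k(k[x,y]/(x^13, y^8))
A basis for k[x,y]/(x^13, y^8) is the set of monomials x^i * y^j
where 0 <= i < 13 and 0 <= j < 8.
The number of such monomials is 13 * 8 = 104

104


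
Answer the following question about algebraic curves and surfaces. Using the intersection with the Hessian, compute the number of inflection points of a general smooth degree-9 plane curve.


For a general smooth plane curve C of degree d, the inflection points are
the intersection of C with its Hessian curve, which has degree 3(d-2).
By Bezout, the total intersection number is d * 3(d-2) = 9 * 21 = 189.
For a general curve every flex is ordinary, so each contributes
multiplicity 1 to C·Hess(C), and the number of distinct inflection
points is 3d(d-2).
Inflection points = 3*9*(9-2) = 3*9*7 = 189

189


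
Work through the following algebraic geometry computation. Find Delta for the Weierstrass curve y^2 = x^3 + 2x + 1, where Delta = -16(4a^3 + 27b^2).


Compute each component:
4a^3 = 4*2^3 = 4*8 = 32
27b^2 = 27*1^2 = 27*1 = 27
4a^3 + 27b^2 = 32 + 27 = 59
Delta = -16*59 = -944

-944


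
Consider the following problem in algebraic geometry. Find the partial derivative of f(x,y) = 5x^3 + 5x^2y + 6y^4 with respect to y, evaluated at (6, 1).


df/dy = 5*x^2 + 4*6*y^3
At (6,1): 5*6^2 + 4*6*1^3
= 180 + 24
= 204

204


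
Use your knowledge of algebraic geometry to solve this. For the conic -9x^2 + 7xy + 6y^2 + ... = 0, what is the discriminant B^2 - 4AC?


The discriminant of a conic Ax^2 + Bxy + Cy^2 + ... = 0 is B^2 - 4AC.
B^2 = 7^2 = 49
4AC = 4*(-9)*6 = -216
Discriminant = 49 + 216 = 265

265


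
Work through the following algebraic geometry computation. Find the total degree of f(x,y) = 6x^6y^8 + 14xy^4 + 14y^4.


Examine each term for its total degree (sum of exponents).
  Term '6x^6y^8' has total degree 6+8 = 14.
  Term '14xy^4' has total degree 1+4 = 5.
  Term '14y^4' has total degree 0+4 = 4.
The maximum total degree among all terms is 14.

14


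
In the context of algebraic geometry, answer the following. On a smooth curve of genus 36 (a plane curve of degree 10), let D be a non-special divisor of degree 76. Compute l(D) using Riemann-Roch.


First, compute the genus of a smooth plane curve of degree 10:
g = (d-1)(d-2)/2 = (10-1)(10-2)/2 = 36
For a non-special divisor D (i.e., h^1(D) = 0), Riemann-Roch gives:
l(D) = deg(D) - g + 1
Since deg(D) = 76 >= 2g - 1 = 71, D is non-special.
l(D) = 76 - 36 + 1 = 41

41


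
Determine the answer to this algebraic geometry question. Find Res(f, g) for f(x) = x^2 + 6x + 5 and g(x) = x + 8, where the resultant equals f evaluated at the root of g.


For Res(f, x - c), we evaluate f at x = c.
f(-8) = (-8)^2 + 6*(-8) + 5
= 64 - 48 + 5
= 16 + 5 = 21
Res(f, g) = 21

21


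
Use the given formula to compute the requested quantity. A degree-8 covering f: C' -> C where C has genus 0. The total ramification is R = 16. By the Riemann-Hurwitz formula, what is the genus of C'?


Riemann-Hurwitz formula: 2g' - 2 = d(2g - 2) + R
Given: d = 8, g = 0, R = 16
2g' - 2 = 8*(2*0 - 2) + 16
2g' - 2 = 8*(-2) + 16
2g' - 2 = -16 + 16 = 0
2g' = 2
g' = 1

1


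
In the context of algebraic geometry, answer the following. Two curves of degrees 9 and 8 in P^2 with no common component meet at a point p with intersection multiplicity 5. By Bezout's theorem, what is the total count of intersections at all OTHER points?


By Bezout's theorem, the total intersection number is d1 * d2.
Total = 9 * 8 = 72
Intersection multiplicity at p = 5
Remaining intersections = 72 - 5 = 67

67


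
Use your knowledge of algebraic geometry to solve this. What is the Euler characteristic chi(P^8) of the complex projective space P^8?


The complex projective space P^8 has one cell in each even real dimension 0, 2, ..., 16.
The cohomology groups are H^{2k}(P^8) = Z for k = 0,...,8, and 0 otherwise.
Euler characteristic = sum of Betti numbers = 1 per even-dimensional cohomology group.
chi(P^8) = 8 + 1 = 9

9


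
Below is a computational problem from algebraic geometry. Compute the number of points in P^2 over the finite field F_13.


P^2(F_13) has (q^(n+1) - 1)/(q - 1) points.
= 13^2 + 13^1 + 13^0
= 169 + 13 + 1
= 183

183


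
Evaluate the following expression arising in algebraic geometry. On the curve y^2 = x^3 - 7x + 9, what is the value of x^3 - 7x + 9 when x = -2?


Compute x^3 - 7x + 9 at x = -2:
x^3 = (-2)^3 = -8
(-7)*x = (-7)*(-2) = 14
Sum: -8 + 14 + 9 = 15

15


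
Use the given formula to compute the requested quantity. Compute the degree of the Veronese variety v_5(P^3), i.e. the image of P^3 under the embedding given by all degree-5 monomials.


The Veronese variety v_5(P^3) has degree d^r.
d^r = 5^3 = 125

125


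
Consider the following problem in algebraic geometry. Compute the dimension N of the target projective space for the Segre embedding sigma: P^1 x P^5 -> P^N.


The Segre embedding maps P^m x P^n into P^N via
all products of coordinates from each factor.
N = (m+1)(n+1) - 1
N = (1+1)(5+1) - 1
N = 2*6 - 1
N = 12 - 1 = 11

11


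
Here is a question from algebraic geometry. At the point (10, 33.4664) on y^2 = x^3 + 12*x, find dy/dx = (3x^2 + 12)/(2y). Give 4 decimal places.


Using implicit differentiation of y^2 = x^3 + 12*x:
2y * dy/dx = 3x^2 + 12
dy/dx = (3x^2 + 12)/(2y)
Numerator: 3*10^2 + 12 = 312
Denominator: 2*33.4664 = 66.9328
dy/dx = 312/66.9328 = 4.6614

4.6614


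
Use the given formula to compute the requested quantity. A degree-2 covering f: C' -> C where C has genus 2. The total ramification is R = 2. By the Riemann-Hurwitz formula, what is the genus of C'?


Riemann-Hurwitz formula: 2g' - 2 = d(2g - 2) + R
Given: d = 2, g = 2, R = 2
2g' - 2 = 2*(2*2 - 2) + 2
2g' - 2 = 2*2 + 2
2g' - 2 = 4 + 2 = 6
2g' = 8
g' = 4

4


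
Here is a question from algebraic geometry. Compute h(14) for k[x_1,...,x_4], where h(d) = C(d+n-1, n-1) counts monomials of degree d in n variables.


The Hilbert function for the polynomial ring in 4 variables is:
h(d) = C(d+n-1, n-1)
h(14) = C(14+4-1, 4-1) = C(17, 3)
= 17! / (3! * 14!)
= 680

680


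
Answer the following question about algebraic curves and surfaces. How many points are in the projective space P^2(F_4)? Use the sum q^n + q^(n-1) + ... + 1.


P^2(F_4) has (q^(n+1) - 1)/(q - 1) points.
= 4^2 + 4^1 + 4^0
= 16 + 4 + 1
= 21

21


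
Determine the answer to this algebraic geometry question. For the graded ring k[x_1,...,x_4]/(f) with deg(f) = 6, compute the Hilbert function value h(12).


For R = k[x_1,...,x_n]/(f) with f homogeneous of degree e:
The Hilbert series is (1 - t^e)/(1 - t)^n.
So h(d) = C(d+n-1, n-1) - C(d-e+n-1, n-1) for d >= e.
With n=4, e=6, d=12:
C(12+4-1, 4-1) = C(15, 3) = 455
C(12-6+4-1, 4-1) = C(9, 3) = 84
h(12) = 455 - 84 = 371

371


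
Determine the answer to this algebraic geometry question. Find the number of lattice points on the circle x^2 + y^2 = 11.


Systematically check integer values of x where x^2 <= 11.
For each valid x, check if 11 - x^2 is a perfect square.
Total integer solutions found: 0

0


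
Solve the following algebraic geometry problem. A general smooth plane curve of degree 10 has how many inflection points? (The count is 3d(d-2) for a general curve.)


For a general smooth plane curve C of degree d, the inflection points are
the intersection of C with its Hessian curve, which has degree 3(d-2).
By Bezout, the total intersection number is d * 3(d-2) = 10 * 24 = 240.
For a general curve every flex is ordinary, so each contributes
multiplicity 1 to C·Hess(C), and the number of distinct inflection
points is 3d(d-2).
Inflection points = 3*10*(10-2) = 3*10*8 = 240

240


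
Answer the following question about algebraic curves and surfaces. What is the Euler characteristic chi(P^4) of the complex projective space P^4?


The complex projective space P^4 has one cell in each even real dimension 0, 2, ..., 8.
The cohomology groups are H^{2k}(P^4) = Z for k = 0,...,4, and 0 otherwise.
Euler characteristic = sum of Betti numbers = 1 per even-dimensional cohomology group.
chi(P^4) = 4 + 1 = 5

5


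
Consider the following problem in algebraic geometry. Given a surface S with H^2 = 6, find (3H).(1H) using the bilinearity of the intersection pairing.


Using bilinearity of the intersection pairing on a surface S:
(aH).(bH) = ab * (H.H)
We have H^2 = 6.
D.E = (3H).(1H) = 3*1*6
= 3*6
= 18

18


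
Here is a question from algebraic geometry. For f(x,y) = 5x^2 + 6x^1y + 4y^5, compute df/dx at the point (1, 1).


df/dx = 2*5*x^1 + 1*6*x^0*y
At (1,1): 2*5*1^1 + 1*6*1^0*1
= 10 + 6
= 16

16


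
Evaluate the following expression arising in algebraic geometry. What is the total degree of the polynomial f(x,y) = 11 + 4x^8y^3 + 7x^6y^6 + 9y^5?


Examine each term for its total degree (sum of exponents).
  Term '11' has total degree 0+0 = 0.
  Term '4x^8y^3' has total degree 8+3 = 11.
  Term '7x^6y^6' has total degree 6+6 = 12.
  Term '9y^5' has total degree 0+5 = 5.
The maximum total degree among all terms is 12.

12


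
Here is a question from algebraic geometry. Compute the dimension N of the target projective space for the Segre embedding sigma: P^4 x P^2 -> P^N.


The Segre embedding maps P^m x P^n into P^N via
all products of coordinates from each factor.
N = (m+1)(n+1) - 1
N = (4+1)(2+1) - 1
N = 5*3 - 1
N = 15 - 1 = 14

14


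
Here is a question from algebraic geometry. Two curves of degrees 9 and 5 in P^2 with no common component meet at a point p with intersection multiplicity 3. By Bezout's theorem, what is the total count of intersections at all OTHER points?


By Bezout's theorem, the total intersection number is d1 * d2.
Total = 9 * 5 = 45
Intersection multiplicity at p = 3
Remaining intersections = 45 - 3 = 42

42


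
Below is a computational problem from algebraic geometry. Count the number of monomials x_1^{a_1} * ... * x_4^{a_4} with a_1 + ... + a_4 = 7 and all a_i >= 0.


The number of degree-7 monomials in 4 variables is C(d+n-1, n-1).
= C(7+4-1, 4-1) = C(10, 3)
= 120

120


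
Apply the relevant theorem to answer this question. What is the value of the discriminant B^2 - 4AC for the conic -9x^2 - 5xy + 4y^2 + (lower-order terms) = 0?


The discriminant of a conic Ax^2 + Bxy + Cy^2 + ... = 0 is B^2 - 4AC.
B^2 = (-5)^2 = 25
4AC = 4*(-9)*4 = -144
Discriminant = 25 + 144 = 169

169


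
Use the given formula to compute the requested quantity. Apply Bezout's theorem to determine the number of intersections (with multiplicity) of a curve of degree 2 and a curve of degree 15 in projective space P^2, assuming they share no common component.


Bezout's theorem states the intersection count equals the product of degrees.
Intersection count = 2 * 15 = 30

30


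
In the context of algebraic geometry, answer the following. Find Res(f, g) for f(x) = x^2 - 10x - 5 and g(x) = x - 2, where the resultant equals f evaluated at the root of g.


For Res(f, x - c), we evaluate f at x = c.
f(2) = 2^2 - 10*2 - 5
= 4 - 20 - 5
= -16 - 5 = -21
Res(f, g) = -21

-21


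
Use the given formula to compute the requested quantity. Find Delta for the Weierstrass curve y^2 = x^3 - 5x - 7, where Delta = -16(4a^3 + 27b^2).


Compute each component:
4a^3 = 4*(-5)^3 = 4*(-125) = -500
27b^2 = 27*(-7)^2 = 27*49 = 1323
4a^3 + 27b^2 = -500 + 1323 = 823
Delta = -16*823 = -13168

-13168


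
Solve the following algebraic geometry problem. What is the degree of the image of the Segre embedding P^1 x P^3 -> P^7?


The degree of the Segre variety P^1 x P^3 is C(m+n, m).
= C(4, 1)
= 4

4


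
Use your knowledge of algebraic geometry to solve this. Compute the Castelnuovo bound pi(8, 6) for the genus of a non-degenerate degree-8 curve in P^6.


Castelnuovo's bound: write d - 1 = m(r-1) + epsilon with 0 <= epsilon < r-1.
d - 1 = 8 - 1 = 7
r - 1 = 6 - 1 = 5
7 = 1*5 + 2, so m = 1, epsilon = 2
pi(d, r) = m(m-1)(r-1)/2 + m*epsilon
= 1*0*5/2 + 1*2
= 0/2 + 2
= 0 + 2 = 2

2


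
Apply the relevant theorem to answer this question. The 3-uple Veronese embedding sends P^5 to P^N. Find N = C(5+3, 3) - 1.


The Veronese embedding v_d: P^n -> P^N maps each point to all
degree-d monomials in n+1 homogeneous coordinates.
N = C(n+d, d) - 1
N = C(5+3, 3) - 1
N = C(8, 3) - 1
C(8, 3) = 56
N = 56 - 1 = 55

55


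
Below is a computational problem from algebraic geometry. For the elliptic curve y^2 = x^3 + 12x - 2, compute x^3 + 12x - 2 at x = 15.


Compute x^3 + 12x - 2 at x = 15:
x^3 = 15^3 = 3375
12*x = 12*15 = 180
Sum: 3375 + 180 - 2 = 3553

3553


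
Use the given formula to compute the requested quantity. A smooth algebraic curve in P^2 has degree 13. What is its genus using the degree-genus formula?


Using the genus formula for smooth plane curves:
g = (d-1)(d-2)/2
g = (13-1)(13-2)/2
g = 12*11/2
g = 132/2 = 66

66


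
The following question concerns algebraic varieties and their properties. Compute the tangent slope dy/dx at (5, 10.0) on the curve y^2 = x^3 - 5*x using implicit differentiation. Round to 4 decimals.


Using implicit differentiation of y^2 = x^3 - 5*x:
2y * dy/dx = 3x^2 - 5
dy/dx = (3x^2 - 5)/(2y)
Numerator: 3*5^2 - 5 = 70
Denominator: 2*10.0 = 20.0
dy/dx = 70/20.0 = 3.5000

3.5000


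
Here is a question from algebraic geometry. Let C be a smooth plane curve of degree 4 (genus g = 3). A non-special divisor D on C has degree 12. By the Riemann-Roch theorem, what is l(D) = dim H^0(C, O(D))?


First, compute the genus of a smooth plane curve of degree 4:
g = (d-1)(d-2)/2 = (4-1)(4-2)/2 = 3
For a non-special divisor D (i.e., h^1(D) = 0), Riemann-Roch gives:
l(D) = deg(D) - g + 1
Since deg(D) = 12 >= 2g - 1 = 5, D is non-special.
l(D) = 12 - 3 + 1 = 10

10


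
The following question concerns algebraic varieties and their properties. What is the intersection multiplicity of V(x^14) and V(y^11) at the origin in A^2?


The intersection multiplicity of V(x^a) and V(y^b) at the origin is:
I(O; V(x^14), V(y^11)) = dim_k(k[x,y]/(x^14, y^11))
A basis for k[x,y]/(x^14, y^11) is the set of monomials x^i * y^j
where 0 <= i < 14 and 0 <= j < 11.
The number of such monomials is 14 * 11 = 154

154


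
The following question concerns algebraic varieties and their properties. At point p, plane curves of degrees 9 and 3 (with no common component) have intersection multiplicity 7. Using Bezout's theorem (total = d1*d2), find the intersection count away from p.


By Bezout's theorem, the total intersection number is d1 * d2.
Total = 9 * 3 = 27
Intersection multiplicity at p = 7
Remaining intersections = 27 - 7 = 20

20


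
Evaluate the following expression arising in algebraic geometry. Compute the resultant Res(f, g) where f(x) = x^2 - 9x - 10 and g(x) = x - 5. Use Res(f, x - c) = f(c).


For Res(f, x - c), we evaluate f at x = c.
f(5) = 5^2 - 9*5 - 10
= 25 - 45 - 10
= -20 - 10 = -30
Res(f, g) = -30

-30


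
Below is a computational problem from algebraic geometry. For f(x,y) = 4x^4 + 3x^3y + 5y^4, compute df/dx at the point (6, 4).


df/dx = 4*4*x^3 + 3*3*x^2*y
At (6,4): 4*4*6^3 + 3*3*6^2*4
= 3456 + 1296
= 4752

4752


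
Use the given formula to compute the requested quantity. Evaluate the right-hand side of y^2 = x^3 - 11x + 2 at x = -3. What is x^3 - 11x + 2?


Compute x^3 - 11x + 2 at x = -3:
x^3 = (-3)^3 = -27
(-11)*x = (-11)*(-3) = 33
Sum: -27 + 33 + 2 = 8

8


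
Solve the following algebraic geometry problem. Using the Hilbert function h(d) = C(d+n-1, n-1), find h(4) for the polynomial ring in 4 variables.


The Hilbert function for the polynomial ring in 4 variables is:
h(d) = C(d+n-1, n-1)
h(4) = C(4+4-1, 4-1) = C(7, 3)
= 7! / (3! * 4!)
= 35

35


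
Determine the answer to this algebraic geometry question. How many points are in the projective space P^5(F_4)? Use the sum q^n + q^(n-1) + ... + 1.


P^5(F_4) has (q^(n+1) - 1)/(q - 1) points.
= 4^5 + 4^4 + 4^3 + 4^2 + 4^1 + 4^0
= 1024 + 256 + 64 + 16 + 4 + 1
= 1365

1365


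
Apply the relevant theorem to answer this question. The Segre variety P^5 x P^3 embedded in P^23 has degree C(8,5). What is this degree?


The degree of the Segre variety P^5 x P^3 is C(m+n, m).
= C(8, 5)
= 56

56


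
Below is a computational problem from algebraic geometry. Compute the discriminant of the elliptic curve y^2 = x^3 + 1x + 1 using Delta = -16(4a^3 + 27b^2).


Compute each component:
4a^3 = 4*1^3 = 4*1 = 4
27b^2 = 27*1^2 = 27*1 = 27
4a^3 + 27b^2 = 4 + 27 = 31
Delta = -16*31 = -496

-496


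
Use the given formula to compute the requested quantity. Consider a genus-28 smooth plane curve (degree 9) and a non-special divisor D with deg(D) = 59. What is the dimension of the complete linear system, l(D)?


First, compute the genus of a smooth plane curve of degree 9:
g = (d-1)(d-2)/2 = (9-1)(9-2)/2 = 28
For a non-special divisor D (i.e., h^1(D) = 0), Riemann-Roch gives:
l(D) = deg(D) - g + 1
Since deg(D) = 59 >= 2g - 1 = 55, D is non-special.
l(D) = 59 - 28 + 1 = 32

32


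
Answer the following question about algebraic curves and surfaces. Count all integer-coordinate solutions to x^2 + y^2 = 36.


Systematically check integer values of x where x^2 <= 36.
For each valid x, check if 36 - x^2 is a perfect square.
x=0: 36 - 0 = 36, sqrt = 6 (valid)
x=6: 36 - 36 = 0, sqrt = 0 (valid)
Total integer solutions found: 4

4


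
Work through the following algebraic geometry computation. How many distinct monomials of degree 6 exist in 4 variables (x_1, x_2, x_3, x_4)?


The number of degree-6 monomials in 4 variables is C(d+n-1, n-1).
= C(6+4-1, 4-1) = C(9, 3)
= 84

84


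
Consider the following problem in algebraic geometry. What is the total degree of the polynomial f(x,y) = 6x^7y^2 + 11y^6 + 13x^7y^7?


Examine each term for its total degree (sum of exponents).
  Term '6x^7y^2' has total degree 7+2 = 9.
  Term '11y^6' has total degree 0+6 = 6.
  Term '13x^7y^7' has total degree 7+7 = 14.
The maximum total degree among all terms is 14.

14


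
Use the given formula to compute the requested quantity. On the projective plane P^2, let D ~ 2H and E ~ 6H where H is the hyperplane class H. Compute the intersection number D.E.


Using bilinearity of the intersection pairing on the projective plane P^2:
(aH).(bH) = ab * (H.H)
We have H^2 = 1 (Bezout).
D.E = (2H).(6H) = 2*6*1
= 12*1
= 12

12


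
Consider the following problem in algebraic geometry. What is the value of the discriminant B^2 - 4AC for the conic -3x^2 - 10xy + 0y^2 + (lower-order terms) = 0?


The discriminant of a conic Ax^2 + Bxy + Cy^2 + ... = 0 is B^2 - 4AC.
B^2 = (-10)^2 = 100
4AC = 4*(-3)*0 = 0
Discriminant = 100 + 0 = 100

100


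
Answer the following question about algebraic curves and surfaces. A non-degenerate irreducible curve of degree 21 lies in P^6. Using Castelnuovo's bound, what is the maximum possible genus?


Castelnuovo's bound: write d - 1 = m(r-1) + epsilon with 0 <= epsilon < r-1.
d - 1 = 21 - 1 = 20
r - 1 = 6 - 1 = 5
20 = 4*5 + 0, so m = 4, epsilon = 0
pi(d, r) = m(m-1)(r-1)/2 + m*epsilon
= 4*3*5/2 + 4*0
= 60/2 + 0
= 30 + 0 = 30

30


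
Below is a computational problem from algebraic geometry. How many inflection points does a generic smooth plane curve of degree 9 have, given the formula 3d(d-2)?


For a general smooth plane curve C of degree d, the inflection points are
the intersection of C with its Hessian curve, which has degree 3(d-2).
By Bezout, the total intersection number is d * 3(d-2) = 9 * 21 = 189.
For a general curve every flex is ordinary, so each contributes
multiplicity 1 to C·Hess(C), and the number of distinct inflection
points is 3d(d-2).
Inflection points = 3*9*(9-2) = 3*9*7 = 189

189


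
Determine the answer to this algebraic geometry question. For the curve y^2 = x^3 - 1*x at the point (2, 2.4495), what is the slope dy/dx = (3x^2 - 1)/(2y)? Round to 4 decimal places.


Using implicit differentiation of y^2 = x^3 - 1*x:
2y * dy/dx = 3x^2 - 1
dy/dx = (3x^2 - 1)/(2y)
Numerator: 3*2^2 - 1 = 11
Denominator: 2*2.4495 = 4.899
dy/dx = 11/4.899 = 2.2454

2.2454


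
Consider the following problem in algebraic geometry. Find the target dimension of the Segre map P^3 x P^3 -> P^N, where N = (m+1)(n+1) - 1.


The Segre embedding maps P^m x P^n into P^N via
all products of coordinates from each factor.
N = (m+1)(n+1) - 1
N = (3+1)(3+1) - 1
N = 4*4 - 1
N = 16 - 1 = 15

15


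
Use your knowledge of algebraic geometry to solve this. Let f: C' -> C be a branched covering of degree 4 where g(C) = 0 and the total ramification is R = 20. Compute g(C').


Riemann-Hurwitz formula: 2g' - 2 = d(2g - 2) + R
Given: d = 4, g = 0, R = 20
2g' - 2 = 4*(2*0 - 2) + 20
2g' - 2 = 4*(-2) + 20
2g' - 2 = -8 + 20 = 12
2g' = 14
g' = 7

7


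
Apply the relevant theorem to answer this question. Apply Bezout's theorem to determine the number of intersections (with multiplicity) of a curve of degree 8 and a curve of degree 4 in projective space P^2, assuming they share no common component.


Bezout's theorem states the intersection count equals the product of degrees.
Intersection count = 8 * 4 = 32

32


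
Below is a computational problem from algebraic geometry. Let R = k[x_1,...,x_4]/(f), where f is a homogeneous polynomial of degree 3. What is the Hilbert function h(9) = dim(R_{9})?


For R = k[x_1,...,x_n]/(f) with f homogeneous of degree e:
The Hilbert series is (1 - t^e)/(1 - t)^n.
So h(d) = C(d+n-1, n-1) - C(d-e+n-1, n-1) for d >= e.
With n=4, e=3, d=9:
C(9+4-1, 4-1) = C(12, 3) = 220
C(9-3+4-1, 4-1) = C(9, 3) = 84
h(9) = 220 - 84 = 136

136


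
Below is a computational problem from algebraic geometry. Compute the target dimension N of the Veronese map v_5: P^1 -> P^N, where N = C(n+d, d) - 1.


The Veronese embedding v_d: P^n -> P^N maps each point to all
degree-d monomials in n+1 homogeneous coordinates.
N = C(n+d, d) - 1
N = C(1+5, 5) - 1
N = C(6, 5) - 1
C(6, 5) = 6
N = 6 - 1 = 5

5


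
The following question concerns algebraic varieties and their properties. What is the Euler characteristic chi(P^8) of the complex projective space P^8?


The complex projective space P^8 has one cell in each even real dimension 0, 2, ..., 16.
The cohomology groups are H^{2k}(P^8) = Z for k = 0,...,8, and 0 otherwise.
Euler characteristic = sum of Betti numbers = 1 per even-dimensional cohomology group.
chi(P^8) = 8 + 1 = 9

9


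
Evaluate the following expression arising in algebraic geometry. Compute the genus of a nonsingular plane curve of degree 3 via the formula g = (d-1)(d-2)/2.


Using the genus formula for smooth plane curves:
g = (d-1)(d-2)/2
g = (3-1)(3-2)/2
g = 2*1/2
g = 2/2 = 1

1


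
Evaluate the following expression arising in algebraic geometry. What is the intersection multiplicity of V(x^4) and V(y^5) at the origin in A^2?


The intersection multiplicity of V(x^a) and V(y^b) at the origin is:
I(O; V(x^4), V(y^5)) = dim_k(k[x,y]/(x^4, y^5))
A basis for k[x,y]/(x^4, y^5) is the set of monomials x^i * y^j
where 0 <= i < 4 and 0 <= j < 5.
The number of such monomials is 4 * 5 = 20

20


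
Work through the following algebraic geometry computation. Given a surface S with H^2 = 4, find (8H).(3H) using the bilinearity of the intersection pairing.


Using bilinearity of the intersection pairing on a surface S:
(aH).(bH) = ab * (H.H)
We have H^2 = 4.
D.E = (8H).(3H) = 8*3*4
= 24*4
= 96

96


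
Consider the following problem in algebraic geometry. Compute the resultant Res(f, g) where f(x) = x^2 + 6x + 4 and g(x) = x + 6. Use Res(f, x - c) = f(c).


For Res(f, x - c), we evaluate f at x = c.
f(-6) = (-6)^2 + 6*(-6) + 4
= 36 - 36 + 4
= 0 + 4 = 4
Res(f, g) = 4

4


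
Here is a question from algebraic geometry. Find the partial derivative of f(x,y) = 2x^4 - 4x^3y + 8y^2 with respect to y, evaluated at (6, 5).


df/dy = (-4)*x^3 + 2*8*y^1
At (6,5): (-4)*6^3 + 2*8*5^1
= -864 + 80
= -784

-784


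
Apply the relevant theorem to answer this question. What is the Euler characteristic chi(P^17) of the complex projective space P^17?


The complex projective space P^17 has one cell in each even real dimension 0, 2, ..., 34.
The cohomology groups are H^{2k}(P^17) = Z for k = 0,...,17, and 0 otherwise.
Euler characteristic = sum of Betti numbers = 1 per even-dimensional cohomology group.
chi(P^17) = 17 + 1 = 18

18


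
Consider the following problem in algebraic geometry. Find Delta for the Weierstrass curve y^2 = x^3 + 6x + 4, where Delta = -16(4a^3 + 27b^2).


Compute each component:
4a^3 = 4*6^3 = 4*216 = 864
27b^2 = 27*4^2 = 27*16 = 432
4a^3 + 27b^2 = 864 + 432 = 1296
Delta = -16*1296 = -20736

-20736


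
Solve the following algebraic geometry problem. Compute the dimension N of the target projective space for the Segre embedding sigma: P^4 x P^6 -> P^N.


The Segre embedding maps P^m x P^n into P^N via
all products of coordinates from each factor.
N = (m+1)(n+1) - 1
N = (4+1)(6+1) - 1
N = 5*7 - 1
N = 35 - 1 = 34

34


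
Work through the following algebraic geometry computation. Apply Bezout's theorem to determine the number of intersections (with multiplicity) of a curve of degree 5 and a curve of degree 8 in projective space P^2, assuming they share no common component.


Bezout's theorem states the intersection count equals the product of degrees.
Intersection count = 5 * 8 = 40

40


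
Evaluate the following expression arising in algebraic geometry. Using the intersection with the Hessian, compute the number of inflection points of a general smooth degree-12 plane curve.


For a general smooth plane curve C of degree d, the inflection points are
the intersection of C with its Hessian curve, which has degree 3(d-2).
By Bezout, the total intersection number is d * 3(d-2) = 12 * 30 = 360.
For a general curve every flex is ordinary, so each contributes
multiplicity 1 to C·Hess(C), and the number of distinct inflection
points is 3d(d-2).
Inflection points = 3*12*(12-2) = 3*12*10 = 360

360


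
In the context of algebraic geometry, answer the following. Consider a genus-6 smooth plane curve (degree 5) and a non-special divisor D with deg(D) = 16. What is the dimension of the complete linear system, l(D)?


First, compute the genus of a smooth plane curve of degree 5:
g = (d-1)(d-2)/2 = (5-1)(5-2)/2 = 6
For a non-special divisor D (i.e., h^1(D) = 0), Riemann-Roch gives:
l(D) = deg(D) - g + 1
Since deg(D) = 16 >= 2g - 1 = 11, D is non-special.
l(D) = 16 - 6 + 1 = 11

11


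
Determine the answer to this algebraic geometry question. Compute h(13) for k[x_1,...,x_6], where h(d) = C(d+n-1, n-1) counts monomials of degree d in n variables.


The Hilbert function for the polynomial ring in 6 variables is:
h(d) = C(d+n-1, n-1)
h(13) = C(13+6-1, 6-1) = C(18, 5)
= 18! / (5! * 13!)
= 8568

8568


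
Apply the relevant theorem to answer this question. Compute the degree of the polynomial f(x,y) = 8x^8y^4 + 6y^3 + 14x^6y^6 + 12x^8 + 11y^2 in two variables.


Examine each term for its total degree (sum of exponents).
  Term '8x^8y^4' has total degree 8+4 = 12.
  Term '6y^3' has total degree 0+3 = 3.
  Term '14x^6y^6' has total degree 6+6 = 12.
  Term '12x^8' has total degree 8+0 = 8.
  Term '11y^2' has total degree 0+2 = 2.
The maximum total degree among all terms is 12.

12


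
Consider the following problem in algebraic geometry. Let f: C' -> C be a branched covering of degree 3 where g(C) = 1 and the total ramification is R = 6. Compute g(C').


Riemann-Hurwitz formula: 2g' - 2 = d(2g - 2) + R
Given: d = 3, g = 1, R = 6
2g' - 2 = 3*(2*1 - 2) + 6
2g' - 2 = 3*0 + 6
2g' - 2 = 0 + 6 = 6
2g' = 8
g' = 4

4


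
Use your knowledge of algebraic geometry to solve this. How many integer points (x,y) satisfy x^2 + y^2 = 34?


Systematically check integer values of x where x^2 <= 34.
For each valid x, check if 34 - x^2 is a perfect square.
x=3: 34 - 9 = 25, sqrt = 5 (valid)
x=5: 34 - 25 = 9, sqrt = 3 (valid)
Total integer solutions found: 8

8


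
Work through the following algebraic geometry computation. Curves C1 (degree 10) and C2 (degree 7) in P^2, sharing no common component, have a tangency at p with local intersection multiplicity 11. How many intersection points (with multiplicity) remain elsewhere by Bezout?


By Bezout's theorem, the total intersection number is d1 * d2.
Total = 10 * 7 = 70
Intersection multiplicity at p = 11
Remaining intersections = 70 - 11 = 59

59


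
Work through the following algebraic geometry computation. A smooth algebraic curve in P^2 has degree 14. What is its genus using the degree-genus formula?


Using the genus formula for smooth plane curves:
g = (d-1)(d-2)/2
g = (14-1)(14-2)/2
g = 13*12/2
g = 156/2 = 78

78


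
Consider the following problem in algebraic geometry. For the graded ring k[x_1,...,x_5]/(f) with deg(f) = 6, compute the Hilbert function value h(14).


For R = k[x_1,...,x_n]/(f) with f homogeneous of degree e:
The Hilbert series is (1 - t^e)/(1 - t)^n.
So h(d) = C(d+n-1, n-1) - C(d-e+n-1, n-1) for d >= e.
With n=5, e=6, d=14:
C(14+5-1, 5-1) = C(18, 4) = 3060
C(14-6+5-1, 5-1) = C(12, 4) = 495
h(14) = 3060 - 495 = 2565

2565


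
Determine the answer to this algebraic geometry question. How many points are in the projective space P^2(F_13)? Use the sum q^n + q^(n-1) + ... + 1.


P^2(F_13) has (q^(n+1) - 1)/(q - 1) points.
= 13^2 + 13^1 + 13^0
= 169 + 13 + 1
= 183

183


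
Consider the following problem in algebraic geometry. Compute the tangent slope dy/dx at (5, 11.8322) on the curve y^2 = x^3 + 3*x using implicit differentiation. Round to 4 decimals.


Using implicit differentiation of y^2 = x^3 + 3*x:
2y * dy/dx = 3x^2 + 3
dy/dx = (3x^2 + 3)/(2y)
Numerator: 3*5^2 + 3 = 78
Denominator: 2*11.8322 = 23.6644
dy/dx = 78/23.6644 = 3.2961

3.2961


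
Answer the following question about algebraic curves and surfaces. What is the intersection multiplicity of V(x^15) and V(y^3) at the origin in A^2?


The intersection multiplicity of V(x^a) and V(y^b) at the origin is:
I(O; V(x^15), V(y^3)) = dim_k(k[x,y]/(x^15, y^3))
A basis for k[x,y]/(x^15, y^3) is the set of monomials x^i * y^j
where 0 <= i < 15 and 0 <= j < 3.
The number of such monomials is 15 * 3 = 45

45


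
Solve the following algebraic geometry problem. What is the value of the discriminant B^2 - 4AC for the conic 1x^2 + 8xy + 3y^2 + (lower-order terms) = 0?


The discriminant of a conic Ax^2 + Bxy + Cy^2 + ... = 0 is B^2 - 4AC.
B^2 = 8^2 = 64
4AC = 4*1*3 = 12
Discriminant = 64 - 12 = 52

52


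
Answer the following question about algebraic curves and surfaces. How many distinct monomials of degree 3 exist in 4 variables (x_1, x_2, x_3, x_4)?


The number of degree-3 monomials in 4 variables is C(d+n-1, n-1).
= C(3+4-1, 4-1) = C(6, 3)
= 20

20


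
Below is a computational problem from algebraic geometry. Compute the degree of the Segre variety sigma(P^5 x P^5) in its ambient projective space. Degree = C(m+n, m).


The degree of the Segre variety P^5 x P^5 is C(m+n, m).
= C(10, 5)
= 252

252


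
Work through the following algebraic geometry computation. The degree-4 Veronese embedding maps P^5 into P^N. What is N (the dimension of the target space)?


The Veronese embedding v_d: P^n -> P^N maps each point to all
degree-d monomials in n+1 homogeneous coordinates.
N = C(n+d, d) - 1
N = C(5+4, 4) - 1
N = C(9, 4) - 1
C(9, 4) = 126
N = 126 - 1 = 125

125


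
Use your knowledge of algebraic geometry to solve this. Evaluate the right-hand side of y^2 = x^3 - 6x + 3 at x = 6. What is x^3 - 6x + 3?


Compute x^3 - 6x + 3 at x = 6:
x^3 = 6^3 = 216
(-6)*x = (-6)*6 = -36
Sum: 216 - 36 + 3 = 183

183


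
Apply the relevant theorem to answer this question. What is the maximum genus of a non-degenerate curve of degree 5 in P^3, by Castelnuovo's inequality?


Castelnuovo's bound: write d - 1 = m(r-1) + epsilon with 0 <= epsilon < r-1.
d - 1 = 5 - 1 = 4
r - 1 = 3 - 1 = 2
4 = 2*2 + 0, so m = 2, epsilon = 0
pi(d, r) = m(m-1)(r-1)/2 + m*epsilon
= 2*1*2/2 + 2*0
= 4/2 + 0
= 2 + 0 = 2

2


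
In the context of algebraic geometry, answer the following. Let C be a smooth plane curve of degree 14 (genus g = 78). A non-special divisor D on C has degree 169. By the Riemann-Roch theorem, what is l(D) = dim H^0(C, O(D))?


First, compute the genus of a smooth plane curve of degree 14:
g = (d-1)(d-2)/2 = (14-1)(14-2)/2 = 78
For a non-special divisor D (i.e., h^1(D) = 0), Riemann-Roch gives:
l(D) = deg(D) - g + 1
Since deg(D) = 169 >= 2g - 1 = 155, D is non-special.
l(D) = 169 - 78 + 1 = 92

92


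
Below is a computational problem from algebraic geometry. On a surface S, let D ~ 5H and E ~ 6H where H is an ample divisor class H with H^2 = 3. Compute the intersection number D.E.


Using bilinearity of the intersection pairing on a surface S:
(aH).(bH) = ab * (H.H)
We have H^2 = 3.
D.E = (5H).(6H) = 5*6*3
= 30*3
= 90

90


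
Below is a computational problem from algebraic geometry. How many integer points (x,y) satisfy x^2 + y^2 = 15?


Systematically check integer values of x where x^2 <= 15.
For each valid x, check if 15 - x^2 is a perfect square.
Total integer solutions found: 0

0


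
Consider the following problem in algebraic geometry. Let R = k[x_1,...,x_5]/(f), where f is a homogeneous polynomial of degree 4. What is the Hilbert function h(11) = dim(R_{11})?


For R = k[x_1,...,x_n]/(f) with f homogeneous of degree e:
The Hilbert series is (1 - t^e)/(1 - t)^n.
So h(d) = C(d+n-1, n-1) - C(d-e+n-1, n-1) for d >= e.
With n=5, e=4, d=11:
C(11+5-1, 5-1) = C(15, 4) = 1365
C(11-4+5-1, 5-1) = C(11, 4) = 330
h(11) = 1365 - 330 = 1035

1035


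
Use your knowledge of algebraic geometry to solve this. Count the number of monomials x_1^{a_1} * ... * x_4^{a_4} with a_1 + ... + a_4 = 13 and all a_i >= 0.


The number of degree-13 monomials in 4 variables is C(d+n-1, n-1).
= C(13+4-1, 4-1) = C(16, 3)
= 560

560


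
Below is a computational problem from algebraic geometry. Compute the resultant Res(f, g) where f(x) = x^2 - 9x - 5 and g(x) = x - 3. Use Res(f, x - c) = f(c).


For Res(f, x - c), we evaluate f at x = c.
f(3) = 3^2 - 9*3 - 5
= 9 - 27 - 5
= -18 - 5 = -23
Res(f, g) = -23

-23


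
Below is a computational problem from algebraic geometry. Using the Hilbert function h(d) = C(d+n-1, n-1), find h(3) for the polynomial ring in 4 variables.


The Hilbert function for the polynomial ring in 4 variables is:
h(d) = C(d+n-1, n-1)
h(3) = C(3+4-1, 4-1) = C(6, 3)
= 6! / (3! * 3!)
= 20

20


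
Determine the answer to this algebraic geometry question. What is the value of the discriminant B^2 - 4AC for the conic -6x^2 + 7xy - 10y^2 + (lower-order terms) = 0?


The discriminant of a conic Ax^2 + Bxy + Cy^2 + ... = 0 is B^2 - 4AC.
B^2 = 7^2 = 49
4AC = 4*(-6)*(-10) = 240
Discriminant = 49 - 240 = -191

-191


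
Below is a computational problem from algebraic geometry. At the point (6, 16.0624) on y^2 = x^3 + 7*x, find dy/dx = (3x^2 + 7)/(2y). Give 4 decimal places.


Using implicit differentiation of y^2 = x^3 + 7*x:
2y * dy/dx = 3x^2 + 7
dy/dx = (3x^2 + 7)/(2y)
Numerator: 3*6^2 + 7 = 115
Denominator: 2*16.0624 = 32.1248
dy/dx = 115/32.1248 = 3.5798

3.5798


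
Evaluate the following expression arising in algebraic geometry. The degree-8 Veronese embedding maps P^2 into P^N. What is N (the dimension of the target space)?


The Veronese embedding v_d: P^n -> P^N maps each point to all
degree-d monomials in n+1 homogeneous coordinates.
N = C(n+d, d) - 1
N = C(2+8, 8) - 1
N = C(10, 8) - 1
C(10, 8) = 45
N = 45 - 1 = 44

44


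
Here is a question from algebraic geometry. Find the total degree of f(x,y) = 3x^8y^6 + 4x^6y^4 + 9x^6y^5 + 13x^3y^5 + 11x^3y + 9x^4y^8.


Examine each term for its total degree (sum of exponents).
  Term '3x^8y^6' has total degree 8+6 = 14.
  Term '4x^6y^4' has total degree 6+4 = 10.
  Term '9x^6y^5' has total degree 6+5 = 11.
  Term '13x^3y^5' has total degree 3+5 = 8.
  Term '11x^3y' has total degree 3+1 = 4.
  Term '9x^4y^8' has total degree 4+8 = 12.
The maximum total degree among all terms is 14.

14


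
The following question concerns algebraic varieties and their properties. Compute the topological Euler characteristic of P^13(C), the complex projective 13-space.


The complex projective space P^13 has one cell in each even real dimension 0, 2, ..., 26.
The cohomology groups are H^{2k}(P^13) = Z for k = 0,...,13, and 0 otherwise.
Euler characteristic = sum of Betti numbers = 1 per even-dimensional cohomology group.
chi(P^13) = 13 + 1 = 14

14


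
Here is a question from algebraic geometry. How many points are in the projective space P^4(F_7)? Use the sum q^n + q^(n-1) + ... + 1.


P^4(F_7) has (q^(n+1) - 1)/(q - 1) points.
= 7^4 + 7^3 + 7^2 + 7^1 + 7^0
= 2401 + 343 + 49 + 7 + 1
= 2801

2801
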